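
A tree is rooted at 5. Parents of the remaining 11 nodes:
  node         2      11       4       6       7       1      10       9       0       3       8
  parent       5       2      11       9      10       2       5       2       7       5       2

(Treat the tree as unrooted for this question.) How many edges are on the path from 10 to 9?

3

10 – 5 – 2 – 9: 3 edges.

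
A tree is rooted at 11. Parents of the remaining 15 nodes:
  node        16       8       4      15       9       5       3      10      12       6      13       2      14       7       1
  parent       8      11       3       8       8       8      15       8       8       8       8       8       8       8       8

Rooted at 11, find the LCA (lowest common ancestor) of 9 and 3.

8

Ancestors of 9 (toward the root): 9, 8, 11.
Ancestors of 3: 3, 15, 8, 11.
The deepest node appearing in both lists is 8.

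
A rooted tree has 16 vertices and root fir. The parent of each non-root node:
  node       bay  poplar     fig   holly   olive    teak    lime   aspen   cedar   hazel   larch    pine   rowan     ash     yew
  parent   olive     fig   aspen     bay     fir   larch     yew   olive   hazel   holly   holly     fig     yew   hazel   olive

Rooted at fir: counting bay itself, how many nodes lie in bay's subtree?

7

The subtree rooted at bay contains: bay, holly, hazel, larch, ash, cedar, teak — 7 nodes.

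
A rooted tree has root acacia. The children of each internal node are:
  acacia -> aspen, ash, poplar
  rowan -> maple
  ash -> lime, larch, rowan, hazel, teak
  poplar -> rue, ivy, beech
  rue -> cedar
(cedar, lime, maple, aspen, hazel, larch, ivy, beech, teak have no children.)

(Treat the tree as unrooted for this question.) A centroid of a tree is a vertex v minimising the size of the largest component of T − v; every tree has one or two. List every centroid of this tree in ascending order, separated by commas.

If ash is removed the pieces have sizes 7, 2, 1, 1, 1, 1, all ≤ ⌊14/2⌋ = 7.
acacia is adjacent to ash and is also a centroid (the largest component after removing it is likewise 7).

acacia, ash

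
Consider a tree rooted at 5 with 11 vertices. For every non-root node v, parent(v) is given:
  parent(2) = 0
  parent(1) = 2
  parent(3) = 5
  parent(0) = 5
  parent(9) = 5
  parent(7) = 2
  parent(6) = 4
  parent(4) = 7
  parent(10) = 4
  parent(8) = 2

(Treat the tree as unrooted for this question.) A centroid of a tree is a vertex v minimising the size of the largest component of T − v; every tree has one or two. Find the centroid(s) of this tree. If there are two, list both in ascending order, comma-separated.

2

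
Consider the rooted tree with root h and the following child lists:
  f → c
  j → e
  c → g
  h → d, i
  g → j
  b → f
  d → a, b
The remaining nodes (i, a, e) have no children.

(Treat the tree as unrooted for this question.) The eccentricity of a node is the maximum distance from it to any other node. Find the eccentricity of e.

8

Distances from e peak at 8, attained at i.
e-j-g-c-f-b-d-h-i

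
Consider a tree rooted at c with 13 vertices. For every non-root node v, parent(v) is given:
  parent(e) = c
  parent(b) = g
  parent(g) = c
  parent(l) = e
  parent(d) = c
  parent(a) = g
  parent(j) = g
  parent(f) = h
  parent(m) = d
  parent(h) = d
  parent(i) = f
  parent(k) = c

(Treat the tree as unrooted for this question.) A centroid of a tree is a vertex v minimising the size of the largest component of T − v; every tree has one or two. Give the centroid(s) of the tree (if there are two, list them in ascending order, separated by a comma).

If c is removed the pieces have sizes 5, 4, 2, 1, all ≤ ⌊13/2⌋ = 6.
Every other node leaves some component of size > 6, so the centroid is unique.

c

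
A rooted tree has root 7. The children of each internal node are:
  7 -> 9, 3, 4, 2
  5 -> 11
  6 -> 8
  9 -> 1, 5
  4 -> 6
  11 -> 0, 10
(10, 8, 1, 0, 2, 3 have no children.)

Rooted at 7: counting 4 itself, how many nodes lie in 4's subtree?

4's subtree: {4, 6, 8}, size 3.

3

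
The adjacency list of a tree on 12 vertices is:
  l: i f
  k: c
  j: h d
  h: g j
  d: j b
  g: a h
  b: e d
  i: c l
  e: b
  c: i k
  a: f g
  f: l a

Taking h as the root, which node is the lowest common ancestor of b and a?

h

b's ancestor chain is b, d, j, h and a's is a, g, h; they first meet at h.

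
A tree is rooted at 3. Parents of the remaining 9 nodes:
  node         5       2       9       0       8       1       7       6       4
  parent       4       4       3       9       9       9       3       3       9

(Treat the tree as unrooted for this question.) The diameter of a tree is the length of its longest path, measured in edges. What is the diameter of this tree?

4

A longest path is 5 - 4 - 9 - 3 - 6, with 4 edges.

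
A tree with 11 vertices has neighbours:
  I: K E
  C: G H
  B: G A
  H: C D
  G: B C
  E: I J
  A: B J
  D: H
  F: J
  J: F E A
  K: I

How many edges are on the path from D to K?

9

Walking from D: D–H–C–G–B–A–J–E–I–K. Length 9.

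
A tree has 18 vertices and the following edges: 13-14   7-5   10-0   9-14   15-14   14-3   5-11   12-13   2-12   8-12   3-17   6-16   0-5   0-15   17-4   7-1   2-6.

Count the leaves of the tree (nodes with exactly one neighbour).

The leaves are 1, 4, 8, 9, 10, 11, 16.
That is 7 leaves.

7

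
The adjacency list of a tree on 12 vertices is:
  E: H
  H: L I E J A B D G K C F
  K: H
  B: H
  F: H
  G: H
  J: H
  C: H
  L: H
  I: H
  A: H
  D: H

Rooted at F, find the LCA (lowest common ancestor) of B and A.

Path B→root: B H F; path A→root: A H F.
First common node: H.

H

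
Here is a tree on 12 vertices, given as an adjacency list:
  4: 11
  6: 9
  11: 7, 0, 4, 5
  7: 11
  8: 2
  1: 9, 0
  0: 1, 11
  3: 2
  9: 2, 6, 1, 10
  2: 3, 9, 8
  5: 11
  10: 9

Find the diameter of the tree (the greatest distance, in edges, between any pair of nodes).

6

A longest path is 7-11-0-1-9-2-3, with 6 edges.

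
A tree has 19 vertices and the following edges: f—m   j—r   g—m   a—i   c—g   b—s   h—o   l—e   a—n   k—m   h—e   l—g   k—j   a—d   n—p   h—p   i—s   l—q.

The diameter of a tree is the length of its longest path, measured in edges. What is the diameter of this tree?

Starting from b, a farthest node is r at distance 13.
One longest path: b - s - i - a - n - p - h - e - l - g - m - k - j - r.
So the diameter is 13.

13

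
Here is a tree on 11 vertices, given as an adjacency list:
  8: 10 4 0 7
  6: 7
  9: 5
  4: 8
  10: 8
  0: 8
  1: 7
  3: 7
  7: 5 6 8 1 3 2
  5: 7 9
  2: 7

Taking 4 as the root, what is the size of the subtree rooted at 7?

7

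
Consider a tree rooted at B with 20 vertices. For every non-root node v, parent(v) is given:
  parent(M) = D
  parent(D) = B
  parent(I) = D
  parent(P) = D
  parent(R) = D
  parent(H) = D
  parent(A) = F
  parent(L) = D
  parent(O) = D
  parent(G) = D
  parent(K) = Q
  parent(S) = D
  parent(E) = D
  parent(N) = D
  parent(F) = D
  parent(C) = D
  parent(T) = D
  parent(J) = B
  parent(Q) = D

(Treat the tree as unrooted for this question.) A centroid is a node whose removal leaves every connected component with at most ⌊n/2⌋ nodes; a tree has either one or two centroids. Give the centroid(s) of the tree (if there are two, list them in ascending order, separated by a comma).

D

Delete D: the remaining components have sizes 2, 2, 2, 1, 1, 1, 1, 1, 1, 1, 1, 1, 1, 1, 1, 1. Max 2 ≤ 10, so D is a centroid.
No neighbour of D does as well, so D is the unique centroid.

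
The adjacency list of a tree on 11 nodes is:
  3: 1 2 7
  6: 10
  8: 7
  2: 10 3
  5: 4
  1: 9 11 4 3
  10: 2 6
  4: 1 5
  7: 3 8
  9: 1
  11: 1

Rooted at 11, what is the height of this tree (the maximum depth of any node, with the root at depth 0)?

The longest root-to-leaf path is 11–1–3–2–10–6 (5 edges).

5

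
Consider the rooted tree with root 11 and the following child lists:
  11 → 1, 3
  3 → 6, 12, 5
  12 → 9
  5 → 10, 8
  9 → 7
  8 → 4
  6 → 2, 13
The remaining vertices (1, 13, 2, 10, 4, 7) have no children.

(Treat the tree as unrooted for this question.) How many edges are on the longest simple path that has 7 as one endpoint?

6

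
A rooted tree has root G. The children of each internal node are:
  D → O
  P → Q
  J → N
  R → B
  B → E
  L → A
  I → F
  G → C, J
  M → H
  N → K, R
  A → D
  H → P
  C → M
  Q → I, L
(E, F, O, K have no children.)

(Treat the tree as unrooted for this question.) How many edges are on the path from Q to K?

8

Walking from Q: Q – P – H – M – C – G – J – N – K. Length 8.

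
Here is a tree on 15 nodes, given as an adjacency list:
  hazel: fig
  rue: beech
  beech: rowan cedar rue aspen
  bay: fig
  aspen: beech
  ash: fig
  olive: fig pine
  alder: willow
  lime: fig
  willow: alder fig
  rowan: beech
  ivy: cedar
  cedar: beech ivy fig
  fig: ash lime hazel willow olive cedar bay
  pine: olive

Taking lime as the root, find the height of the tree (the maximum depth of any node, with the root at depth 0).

A deepest node is rue, reached by lime → fig → cedar → beech → rue.
That path has 4 edges, so the height is 4.

4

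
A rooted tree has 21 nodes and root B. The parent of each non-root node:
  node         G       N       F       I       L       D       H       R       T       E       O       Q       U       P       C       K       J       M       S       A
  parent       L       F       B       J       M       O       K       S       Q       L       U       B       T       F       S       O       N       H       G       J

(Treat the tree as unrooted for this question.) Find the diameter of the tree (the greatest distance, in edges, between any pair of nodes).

A longest path is C–S–G–L–M–H–K–O–U–T–Q–B–F–N–J–I, with 15 edges.

15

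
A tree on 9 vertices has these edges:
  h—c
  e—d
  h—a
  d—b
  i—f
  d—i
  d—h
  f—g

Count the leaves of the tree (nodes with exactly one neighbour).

5

Degree-1 nodes: a, b, c, e, g — 5 of them.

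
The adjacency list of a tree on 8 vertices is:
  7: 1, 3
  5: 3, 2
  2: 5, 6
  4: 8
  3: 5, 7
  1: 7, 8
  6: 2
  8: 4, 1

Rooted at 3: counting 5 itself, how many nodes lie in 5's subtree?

The subtree rooted at 5 contains: 5, 2, 6 — 3 nodes.

3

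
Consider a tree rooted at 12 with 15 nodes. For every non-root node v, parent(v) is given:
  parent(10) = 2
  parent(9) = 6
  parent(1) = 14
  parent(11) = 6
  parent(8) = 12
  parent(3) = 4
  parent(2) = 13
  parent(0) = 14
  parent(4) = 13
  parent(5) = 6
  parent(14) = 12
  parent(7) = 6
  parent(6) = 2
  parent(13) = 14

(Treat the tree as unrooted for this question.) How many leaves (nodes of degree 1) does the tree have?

Degree-1 nodes: 0, 1, 3, 5, 7, 8, 9, 10, 11 — 9 of them.

9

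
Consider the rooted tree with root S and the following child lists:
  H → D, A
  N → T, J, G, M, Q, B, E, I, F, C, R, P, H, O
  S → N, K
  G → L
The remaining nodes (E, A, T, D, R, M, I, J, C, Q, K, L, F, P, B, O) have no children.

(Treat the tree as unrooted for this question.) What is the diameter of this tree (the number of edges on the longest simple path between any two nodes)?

Starting from L, a farthest node is K at distance 4.
One longest path: L–G–N–S–K.
So the diameter is 4.

4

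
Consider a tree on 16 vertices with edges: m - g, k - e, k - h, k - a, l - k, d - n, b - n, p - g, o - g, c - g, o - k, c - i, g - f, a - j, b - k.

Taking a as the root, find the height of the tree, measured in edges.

5

The longest root-to-leaf path is a → k → o → g → c → i (5 edges).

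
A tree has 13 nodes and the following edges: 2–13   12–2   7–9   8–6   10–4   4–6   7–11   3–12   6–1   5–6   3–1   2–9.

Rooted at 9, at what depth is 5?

Climbing from 5 to the root: 5–6–1–3–12–2–9. That's 6 steps.

6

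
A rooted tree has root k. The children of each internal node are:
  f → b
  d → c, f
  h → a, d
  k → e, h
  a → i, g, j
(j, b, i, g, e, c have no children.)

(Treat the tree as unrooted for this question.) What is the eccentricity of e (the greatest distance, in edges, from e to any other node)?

5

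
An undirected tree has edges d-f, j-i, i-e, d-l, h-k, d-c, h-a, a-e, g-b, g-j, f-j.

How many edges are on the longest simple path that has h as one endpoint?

7

The node farthest from h is c (l also at distance 7), via h–a–e–i–j–f–d–c — 7 edges.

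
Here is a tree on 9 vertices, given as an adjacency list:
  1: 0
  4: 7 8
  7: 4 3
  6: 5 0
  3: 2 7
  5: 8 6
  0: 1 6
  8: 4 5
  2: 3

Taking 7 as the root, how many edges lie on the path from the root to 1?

Climbing from 1 to the root: 1 – 0 – 6 – 5 – 8 – 4 – 7. That's 6 steps.

6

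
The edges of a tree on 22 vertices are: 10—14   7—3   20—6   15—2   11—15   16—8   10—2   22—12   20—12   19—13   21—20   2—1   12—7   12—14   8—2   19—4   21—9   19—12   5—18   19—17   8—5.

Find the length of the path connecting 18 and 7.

18 - 5 - 8 - 2 - 10 - 14 - 12 - 7: 7 edges.

7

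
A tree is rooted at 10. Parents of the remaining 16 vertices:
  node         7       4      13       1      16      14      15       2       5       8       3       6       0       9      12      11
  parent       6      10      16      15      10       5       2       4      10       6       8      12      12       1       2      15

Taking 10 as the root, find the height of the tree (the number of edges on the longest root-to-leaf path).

6

The longest root-to-leaf path is 10 – 4 – 2 – 12 – 6 – 8 – 3 (6 edges).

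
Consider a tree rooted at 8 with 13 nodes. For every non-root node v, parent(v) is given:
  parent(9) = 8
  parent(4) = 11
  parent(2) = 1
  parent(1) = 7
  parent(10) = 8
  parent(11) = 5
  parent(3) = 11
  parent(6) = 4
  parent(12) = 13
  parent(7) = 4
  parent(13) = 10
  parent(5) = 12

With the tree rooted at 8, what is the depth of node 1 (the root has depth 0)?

Path from 8 to 1: 8 → 10 → 13 → 12 → 5 → 11 → 4 → 7 → 1, which has 8 edges.

8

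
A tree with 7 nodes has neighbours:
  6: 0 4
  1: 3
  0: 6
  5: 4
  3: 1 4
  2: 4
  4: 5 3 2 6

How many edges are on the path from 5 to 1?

Walking from 5: 5–4–3–1. Length 3.

3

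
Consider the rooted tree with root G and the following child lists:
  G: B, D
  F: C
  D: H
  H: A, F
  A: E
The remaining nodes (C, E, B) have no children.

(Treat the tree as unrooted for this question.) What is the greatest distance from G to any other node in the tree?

The node farthest from G is E (C also at distance 4), via G – D – H – A – E — 4 edges.

4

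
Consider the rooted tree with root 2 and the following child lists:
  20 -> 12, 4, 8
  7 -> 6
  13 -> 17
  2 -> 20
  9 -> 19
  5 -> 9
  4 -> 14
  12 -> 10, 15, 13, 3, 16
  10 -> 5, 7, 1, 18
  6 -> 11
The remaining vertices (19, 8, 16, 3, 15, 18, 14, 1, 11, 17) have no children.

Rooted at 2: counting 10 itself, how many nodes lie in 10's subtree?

10's subtree: {10, 5, 7, 1, 18, 9, 6, 19, 11}, size 9.

9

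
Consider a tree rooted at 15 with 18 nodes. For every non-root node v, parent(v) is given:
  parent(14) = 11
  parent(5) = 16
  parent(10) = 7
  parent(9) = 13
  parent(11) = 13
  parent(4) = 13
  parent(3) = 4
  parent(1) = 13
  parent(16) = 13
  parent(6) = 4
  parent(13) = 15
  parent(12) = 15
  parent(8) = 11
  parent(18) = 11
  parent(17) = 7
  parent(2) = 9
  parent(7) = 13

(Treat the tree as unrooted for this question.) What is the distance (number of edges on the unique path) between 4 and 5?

The path is 4 – 13 – 16 – 5, which has 3 edges.

3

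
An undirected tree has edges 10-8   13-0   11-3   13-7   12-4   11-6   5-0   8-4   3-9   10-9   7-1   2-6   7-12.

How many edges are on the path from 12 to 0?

3

12 – 7 – 13 – 0: 3 edges.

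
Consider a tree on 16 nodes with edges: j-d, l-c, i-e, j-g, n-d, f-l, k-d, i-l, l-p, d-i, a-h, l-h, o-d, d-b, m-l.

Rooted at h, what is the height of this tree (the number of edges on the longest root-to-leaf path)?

The longest root-to-leaf path is h – l – i – d – j – g (5 edges).

5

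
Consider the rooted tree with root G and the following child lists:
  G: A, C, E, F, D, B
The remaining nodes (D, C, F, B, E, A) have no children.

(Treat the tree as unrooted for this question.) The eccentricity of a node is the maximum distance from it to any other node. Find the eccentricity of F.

2

A farthest node from F is E (A, D, B, C also at distance 2).
The path F-G-E has 2 edges.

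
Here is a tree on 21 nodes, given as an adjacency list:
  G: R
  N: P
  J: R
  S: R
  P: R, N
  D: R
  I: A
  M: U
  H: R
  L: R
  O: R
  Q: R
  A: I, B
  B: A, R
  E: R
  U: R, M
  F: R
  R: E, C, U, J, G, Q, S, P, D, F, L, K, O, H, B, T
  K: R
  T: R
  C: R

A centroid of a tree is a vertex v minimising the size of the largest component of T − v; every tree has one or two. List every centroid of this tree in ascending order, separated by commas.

R

Removing R splits the tree into components of sizes 3, 2, 2, 1, 1, 1, 1, 1, 1, 1, 1, 1, 1, 1, 1, 1; the largest is 3 ≤ ⌊21/2⌋ = 10.
No neighbour of R does as well, so R is the unique centroid.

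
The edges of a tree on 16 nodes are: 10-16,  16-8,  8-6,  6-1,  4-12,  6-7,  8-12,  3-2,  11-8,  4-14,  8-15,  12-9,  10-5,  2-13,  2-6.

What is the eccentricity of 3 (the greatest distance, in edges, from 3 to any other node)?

6

The node farthest from 3 is 14 (5 also at distance 6), via 3–2–6–8–12–4–14 — 6 edges.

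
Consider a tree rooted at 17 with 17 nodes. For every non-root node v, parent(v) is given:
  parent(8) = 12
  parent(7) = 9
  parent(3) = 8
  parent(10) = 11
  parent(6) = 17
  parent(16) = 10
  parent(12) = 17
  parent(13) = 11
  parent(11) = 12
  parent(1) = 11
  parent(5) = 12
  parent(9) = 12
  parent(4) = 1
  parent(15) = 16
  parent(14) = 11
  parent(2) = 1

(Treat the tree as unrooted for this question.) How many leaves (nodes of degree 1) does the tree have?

9

The leaves are 2, 3, 4, 5, 6, 7, 13, 14, 15.
That is 9 leaves.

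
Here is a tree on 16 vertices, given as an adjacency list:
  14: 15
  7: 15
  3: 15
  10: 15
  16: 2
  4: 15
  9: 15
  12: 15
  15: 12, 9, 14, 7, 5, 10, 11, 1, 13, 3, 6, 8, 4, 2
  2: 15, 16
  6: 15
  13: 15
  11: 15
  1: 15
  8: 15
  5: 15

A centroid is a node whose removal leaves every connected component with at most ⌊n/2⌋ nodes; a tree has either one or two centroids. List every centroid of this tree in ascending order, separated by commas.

15

If 15 is removed the pieces have sizes 2, 1, 1, 1, 1, 1, 1, 1, 1, 1, 1, 1, 1, 1, all ≤ ⌊16/2⌋ = 8.
No neighbour of 15 does as well, so 15 is the unique centroid.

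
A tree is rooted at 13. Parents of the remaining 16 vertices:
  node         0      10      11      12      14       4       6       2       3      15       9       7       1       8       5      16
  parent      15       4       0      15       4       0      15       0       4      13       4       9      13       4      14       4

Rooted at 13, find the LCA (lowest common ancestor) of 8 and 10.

4

Ancestors of 8 (toward the root): 8, 4, 0, 15, 13.
Ancestors of 10: 10, 4, 0, 15, 13.
The deepest node appearing in both lists is 4.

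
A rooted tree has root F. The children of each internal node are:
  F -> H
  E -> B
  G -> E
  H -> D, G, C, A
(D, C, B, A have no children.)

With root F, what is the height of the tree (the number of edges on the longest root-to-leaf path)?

4

B sits deepest: F-H-G-E-B — 4 edges from the root.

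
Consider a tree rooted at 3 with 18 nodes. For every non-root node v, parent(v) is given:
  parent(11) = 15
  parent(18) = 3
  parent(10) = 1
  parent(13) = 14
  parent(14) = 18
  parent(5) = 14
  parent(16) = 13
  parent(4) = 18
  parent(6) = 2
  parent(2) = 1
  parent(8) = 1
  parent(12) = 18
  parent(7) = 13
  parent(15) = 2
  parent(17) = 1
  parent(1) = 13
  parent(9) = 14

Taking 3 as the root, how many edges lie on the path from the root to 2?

5

3–18–14–13–1–2 — 5 edges.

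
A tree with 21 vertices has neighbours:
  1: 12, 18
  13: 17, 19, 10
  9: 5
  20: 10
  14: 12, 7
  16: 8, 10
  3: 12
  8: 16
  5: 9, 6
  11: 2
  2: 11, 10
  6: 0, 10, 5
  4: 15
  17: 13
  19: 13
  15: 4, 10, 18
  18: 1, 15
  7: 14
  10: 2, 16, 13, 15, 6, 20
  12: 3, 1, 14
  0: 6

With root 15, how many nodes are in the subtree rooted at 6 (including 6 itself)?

Descendants of 6 (including itself): 6, 5, 0, 9. That's 4.

4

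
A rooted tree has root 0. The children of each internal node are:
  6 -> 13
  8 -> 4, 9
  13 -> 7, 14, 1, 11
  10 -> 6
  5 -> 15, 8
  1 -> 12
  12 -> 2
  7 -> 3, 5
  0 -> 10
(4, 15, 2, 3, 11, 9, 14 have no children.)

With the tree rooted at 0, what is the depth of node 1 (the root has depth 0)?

Climbing from 1 to the root: 1 – 13 – 6 – 10 – 0. That's 4 steps.

4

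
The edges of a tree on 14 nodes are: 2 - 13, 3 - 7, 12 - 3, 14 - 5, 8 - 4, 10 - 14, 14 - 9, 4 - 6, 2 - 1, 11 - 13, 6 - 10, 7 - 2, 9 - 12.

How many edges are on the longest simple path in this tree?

A longest path is 8 - 4 - 6 - 10 - 14 - 9 - 12 - 3 - 7 - 2 - 13 - 11, with 11 edges.

11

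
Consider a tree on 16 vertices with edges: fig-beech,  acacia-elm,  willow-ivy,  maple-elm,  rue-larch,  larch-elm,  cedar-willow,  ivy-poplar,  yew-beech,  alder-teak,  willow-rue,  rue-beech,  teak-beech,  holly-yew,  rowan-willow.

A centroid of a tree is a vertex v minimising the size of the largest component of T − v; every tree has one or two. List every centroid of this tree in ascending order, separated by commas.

Removing rue splits the tree into components of sizes 6, 5, 4; the largest is 6 ≤ ⌊16/2⌋ = 8.
Every other node leaves some component of size > 8, so the centroid is unique.

rue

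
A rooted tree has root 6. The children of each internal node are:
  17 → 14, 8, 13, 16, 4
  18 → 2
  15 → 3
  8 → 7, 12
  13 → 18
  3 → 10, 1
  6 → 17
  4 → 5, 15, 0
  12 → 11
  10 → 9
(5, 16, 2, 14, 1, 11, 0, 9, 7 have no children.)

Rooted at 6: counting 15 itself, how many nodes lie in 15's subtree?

5

Descendants of 15 (including itself): 15, 3, 10, 1, 9. That's 5.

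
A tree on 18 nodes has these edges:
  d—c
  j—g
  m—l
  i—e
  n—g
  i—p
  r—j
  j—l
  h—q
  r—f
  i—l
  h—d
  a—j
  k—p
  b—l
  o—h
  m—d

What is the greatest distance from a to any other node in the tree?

A farthest node from a is o (q also at distance 6).
The path a – j – l – m – d – h – o has 6 edges.

6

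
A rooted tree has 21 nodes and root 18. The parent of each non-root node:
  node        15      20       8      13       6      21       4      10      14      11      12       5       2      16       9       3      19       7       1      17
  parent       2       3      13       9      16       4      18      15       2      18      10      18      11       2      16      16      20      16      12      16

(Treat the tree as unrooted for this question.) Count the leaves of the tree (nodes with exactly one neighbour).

9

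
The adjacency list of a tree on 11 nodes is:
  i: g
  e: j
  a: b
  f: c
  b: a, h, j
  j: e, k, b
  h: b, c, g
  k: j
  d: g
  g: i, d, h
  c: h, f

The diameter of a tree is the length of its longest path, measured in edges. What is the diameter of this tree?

5

A longest path is e-j-b-h-c-f, with 5 edges.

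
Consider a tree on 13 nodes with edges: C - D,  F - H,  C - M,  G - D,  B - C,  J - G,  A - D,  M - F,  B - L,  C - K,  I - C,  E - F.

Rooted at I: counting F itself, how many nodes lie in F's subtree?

3

The subtree rooted at F contains: F, E, H — 3 nodes.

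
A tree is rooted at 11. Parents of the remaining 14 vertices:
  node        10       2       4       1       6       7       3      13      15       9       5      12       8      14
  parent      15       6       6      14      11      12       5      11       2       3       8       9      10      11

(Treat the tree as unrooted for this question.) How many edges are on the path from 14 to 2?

3

14 – 11 – 6 – 2: 3 edges.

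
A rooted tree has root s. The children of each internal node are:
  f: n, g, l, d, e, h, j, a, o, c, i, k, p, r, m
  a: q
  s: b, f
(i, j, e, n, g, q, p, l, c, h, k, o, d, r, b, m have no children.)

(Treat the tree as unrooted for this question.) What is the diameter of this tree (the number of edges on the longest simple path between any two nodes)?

4

BFS from q reaches b last, at distance 4; BFS from b confirms no node is farther.
Path: q – a – f – s – b.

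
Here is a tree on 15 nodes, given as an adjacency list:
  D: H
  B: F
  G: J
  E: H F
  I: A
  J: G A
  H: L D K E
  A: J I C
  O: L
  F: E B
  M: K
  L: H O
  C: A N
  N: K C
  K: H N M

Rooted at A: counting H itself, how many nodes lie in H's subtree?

7

The subtree rooted at H contains: H, E, D, L, F, O, B — 7 nodes.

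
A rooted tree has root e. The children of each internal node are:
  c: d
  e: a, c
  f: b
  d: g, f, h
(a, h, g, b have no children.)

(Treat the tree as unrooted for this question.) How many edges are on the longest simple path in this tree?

5

A longest path is a-e-c-d-f-b, with 5 edges.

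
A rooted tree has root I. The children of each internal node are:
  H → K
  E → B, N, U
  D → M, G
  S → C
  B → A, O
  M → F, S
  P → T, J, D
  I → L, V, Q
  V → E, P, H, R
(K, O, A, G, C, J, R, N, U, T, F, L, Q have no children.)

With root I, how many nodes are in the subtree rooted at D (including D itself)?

6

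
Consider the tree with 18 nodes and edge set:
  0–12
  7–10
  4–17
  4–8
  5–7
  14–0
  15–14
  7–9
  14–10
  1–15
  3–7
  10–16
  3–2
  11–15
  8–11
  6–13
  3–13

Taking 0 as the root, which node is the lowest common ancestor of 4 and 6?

14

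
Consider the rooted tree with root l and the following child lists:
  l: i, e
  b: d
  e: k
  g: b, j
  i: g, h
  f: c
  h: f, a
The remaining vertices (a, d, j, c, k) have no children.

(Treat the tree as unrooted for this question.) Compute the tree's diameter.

BFS from c reaches k last, at distance 6; BFS from k confirms no node is farther.
Path: c – f – h – i – l – e – k.

6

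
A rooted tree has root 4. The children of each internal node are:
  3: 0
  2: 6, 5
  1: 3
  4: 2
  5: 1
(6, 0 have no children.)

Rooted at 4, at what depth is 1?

3

4 – 2 – 5 – 1 — 3 edges.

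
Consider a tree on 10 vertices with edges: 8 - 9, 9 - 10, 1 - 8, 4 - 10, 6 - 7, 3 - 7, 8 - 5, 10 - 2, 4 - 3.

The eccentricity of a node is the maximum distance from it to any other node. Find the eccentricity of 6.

The node farthest from 6 is 1 (5 also at distance 7), via 6–7–3–4–10–9–8–1 — 7 edges.

7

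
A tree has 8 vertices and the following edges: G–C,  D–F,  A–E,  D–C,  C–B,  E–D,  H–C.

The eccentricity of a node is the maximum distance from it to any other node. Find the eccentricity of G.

4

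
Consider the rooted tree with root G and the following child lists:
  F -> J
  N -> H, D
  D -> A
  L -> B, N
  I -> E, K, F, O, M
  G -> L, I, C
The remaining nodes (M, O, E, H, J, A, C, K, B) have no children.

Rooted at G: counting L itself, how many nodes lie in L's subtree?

Descendants of L (including itself): L, B, N, D, H, A. That's 6.

6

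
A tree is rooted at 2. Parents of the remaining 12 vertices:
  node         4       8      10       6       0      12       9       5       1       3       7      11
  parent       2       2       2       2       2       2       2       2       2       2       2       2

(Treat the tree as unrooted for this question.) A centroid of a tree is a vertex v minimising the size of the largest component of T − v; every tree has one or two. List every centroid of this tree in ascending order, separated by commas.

If 2 is removed the pieces have sizes 1, 1, 1, 1, 1, 1, 1, 1, 1, 1, 1, 1, all ≤ ⌊13/2⌋ = 6.
Every other node leaves some component of size > 6, so the centroid is unique.

2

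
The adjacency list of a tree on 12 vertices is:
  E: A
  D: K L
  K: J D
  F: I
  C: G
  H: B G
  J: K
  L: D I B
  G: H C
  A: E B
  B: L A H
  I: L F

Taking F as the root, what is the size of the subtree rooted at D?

3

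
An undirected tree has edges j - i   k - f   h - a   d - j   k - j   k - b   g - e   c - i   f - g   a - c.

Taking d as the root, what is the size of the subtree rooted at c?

3

c's subtree: {c, a, h}, size 3.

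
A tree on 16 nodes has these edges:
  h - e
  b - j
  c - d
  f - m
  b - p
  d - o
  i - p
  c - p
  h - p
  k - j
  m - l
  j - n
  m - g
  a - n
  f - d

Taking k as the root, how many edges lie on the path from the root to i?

4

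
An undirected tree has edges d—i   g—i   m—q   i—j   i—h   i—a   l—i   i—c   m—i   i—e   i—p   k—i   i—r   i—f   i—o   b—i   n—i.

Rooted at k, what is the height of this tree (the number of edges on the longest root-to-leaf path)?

3

q sits deepest: k–i–m–q — 3 edges from the root.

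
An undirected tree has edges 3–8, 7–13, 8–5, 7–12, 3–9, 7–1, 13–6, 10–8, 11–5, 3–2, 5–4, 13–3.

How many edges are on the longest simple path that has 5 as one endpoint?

5

The node farthest from 5 is 1 (12 also at distance 5), via 5 – 8 – 3 – 13 – 7 – 1 — 5 edges.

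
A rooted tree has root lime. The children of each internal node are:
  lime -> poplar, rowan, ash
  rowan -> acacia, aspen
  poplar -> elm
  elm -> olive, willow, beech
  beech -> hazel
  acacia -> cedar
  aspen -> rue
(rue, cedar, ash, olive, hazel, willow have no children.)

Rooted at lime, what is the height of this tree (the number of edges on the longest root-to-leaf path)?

4

hazel sits deepest: lime – poplar – elm – beech – hazel — 4 edges from the root.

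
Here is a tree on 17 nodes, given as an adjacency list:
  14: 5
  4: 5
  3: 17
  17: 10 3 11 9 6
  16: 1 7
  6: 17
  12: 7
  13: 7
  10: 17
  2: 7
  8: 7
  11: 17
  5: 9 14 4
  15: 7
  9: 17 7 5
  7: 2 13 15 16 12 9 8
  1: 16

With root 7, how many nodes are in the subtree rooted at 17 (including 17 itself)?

17's subtree: {17, 10, 6, 11, 3}, size 5.

5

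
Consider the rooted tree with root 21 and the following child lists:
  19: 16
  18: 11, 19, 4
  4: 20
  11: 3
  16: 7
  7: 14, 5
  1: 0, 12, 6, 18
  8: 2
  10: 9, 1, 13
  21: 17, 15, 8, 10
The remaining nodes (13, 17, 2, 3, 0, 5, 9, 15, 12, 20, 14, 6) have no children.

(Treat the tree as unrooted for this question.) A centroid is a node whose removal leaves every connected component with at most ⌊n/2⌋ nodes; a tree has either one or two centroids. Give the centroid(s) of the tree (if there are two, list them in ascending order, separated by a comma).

1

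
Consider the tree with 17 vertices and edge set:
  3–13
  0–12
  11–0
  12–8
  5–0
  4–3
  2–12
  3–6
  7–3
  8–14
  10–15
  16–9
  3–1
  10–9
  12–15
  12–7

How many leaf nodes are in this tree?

9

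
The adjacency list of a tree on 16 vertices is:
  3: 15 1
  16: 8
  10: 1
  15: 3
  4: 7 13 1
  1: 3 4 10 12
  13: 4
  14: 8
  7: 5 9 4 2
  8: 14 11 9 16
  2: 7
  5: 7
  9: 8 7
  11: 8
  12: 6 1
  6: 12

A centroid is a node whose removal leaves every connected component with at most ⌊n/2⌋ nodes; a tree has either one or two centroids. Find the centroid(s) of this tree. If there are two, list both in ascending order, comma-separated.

Removing 7 splits the tree into components of sizes 8, 5, 1, 1; the largest is 8 ≤ ⌊16/2⌋ = 8.
4 is adjacent to 7 and is also a centroid (the largest component after removing it is likewise 8).

4, 7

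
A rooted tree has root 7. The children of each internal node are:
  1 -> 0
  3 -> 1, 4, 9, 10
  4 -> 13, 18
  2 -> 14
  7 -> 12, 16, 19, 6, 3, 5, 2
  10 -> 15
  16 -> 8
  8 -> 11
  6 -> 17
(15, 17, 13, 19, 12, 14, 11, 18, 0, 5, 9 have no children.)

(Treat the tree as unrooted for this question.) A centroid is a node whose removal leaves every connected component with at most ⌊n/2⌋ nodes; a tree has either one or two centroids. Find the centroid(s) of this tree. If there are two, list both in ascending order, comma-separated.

7

Removing 7 splits the tree into components of sizes 9, 3, 2, 2, 1, 1, 1; the largest is 9 ≤ ⌊20/2⌋ = 10.
No neighbour of 7 does as well, so 7 is the unique centroid.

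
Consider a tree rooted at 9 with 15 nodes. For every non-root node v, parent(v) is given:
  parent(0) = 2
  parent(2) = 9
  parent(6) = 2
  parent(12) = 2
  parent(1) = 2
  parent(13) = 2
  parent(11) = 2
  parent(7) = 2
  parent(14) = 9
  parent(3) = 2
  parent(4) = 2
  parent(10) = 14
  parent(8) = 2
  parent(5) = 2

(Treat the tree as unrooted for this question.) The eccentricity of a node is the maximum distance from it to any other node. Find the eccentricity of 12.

A farthest node from 12 is 10.
The path 12–2–9–14–10 has 4 edges.

4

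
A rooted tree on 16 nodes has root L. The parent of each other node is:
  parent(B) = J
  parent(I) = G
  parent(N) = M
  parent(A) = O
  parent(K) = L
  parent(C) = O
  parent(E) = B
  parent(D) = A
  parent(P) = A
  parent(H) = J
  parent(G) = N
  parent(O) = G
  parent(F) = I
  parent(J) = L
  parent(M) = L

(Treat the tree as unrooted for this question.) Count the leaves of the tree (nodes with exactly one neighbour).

Degree-1 nodes: C, D, E, F, H, K, P — 7 of them.

7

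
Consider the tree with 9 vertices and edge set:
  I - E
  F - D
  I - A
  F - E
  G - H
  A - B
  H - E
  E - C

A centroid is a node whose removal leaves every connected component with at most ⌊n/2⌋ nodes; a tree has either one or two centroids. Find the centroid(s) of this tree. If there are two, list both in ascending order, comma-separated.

E

Delete E: the remaining components have sizes 3, 2, 2, 1. Max 3 ≤ 4, so E is a centroid.
Every other node leaves some component of size > 4, so the centroid is unique.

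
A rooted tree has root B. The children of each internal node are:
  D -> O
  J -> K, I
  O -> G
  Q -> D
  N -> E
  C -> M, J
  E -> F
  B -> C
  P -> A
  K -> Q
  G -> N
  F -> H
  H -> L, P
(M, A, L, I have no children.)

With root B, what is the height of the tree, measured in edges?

13

A sits deepest: B–C–J–K–Q–D–O–G–N–E–F–H–P–A — 13 edges from the root.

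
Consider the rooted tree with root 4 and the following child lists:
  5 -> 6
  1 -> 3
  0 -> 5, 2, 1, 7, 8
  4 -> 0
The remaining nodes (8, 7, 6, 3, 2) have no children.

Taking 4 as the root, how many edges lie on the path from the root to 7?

2

4 – 0 – 7 — 2 edges.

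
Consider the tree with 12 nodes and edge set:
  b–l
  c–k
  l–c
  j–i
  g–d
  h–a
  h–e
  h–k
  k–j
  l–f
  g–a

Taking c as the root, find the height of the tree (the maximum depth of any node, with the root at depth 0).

d sits deepest: c–k–h–a–g–d — 5 edges from the root.

5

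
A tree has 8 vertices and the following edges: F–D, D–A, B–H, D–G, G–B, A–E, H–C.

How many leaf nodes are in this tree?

The leaves are C, E, F.
That is 3 leaves.

3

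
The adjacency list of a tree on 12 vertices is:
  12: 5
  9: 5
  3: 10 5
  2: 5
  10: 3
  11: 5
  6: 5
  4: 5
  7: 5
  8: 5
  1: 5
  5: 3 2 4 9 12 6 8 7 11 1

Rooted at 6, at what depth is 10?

Path from 6 to 10: 6 → 5 → 3 → 10, which has 3 edges.

3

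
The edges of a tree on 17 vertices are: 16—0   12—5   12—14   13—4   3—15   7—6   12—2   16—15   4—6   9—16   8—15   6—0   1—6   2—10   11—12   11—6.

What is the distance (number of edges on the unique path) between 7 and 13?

Walking from 7: 7 - 6 - 4 - 13. Length 3.

3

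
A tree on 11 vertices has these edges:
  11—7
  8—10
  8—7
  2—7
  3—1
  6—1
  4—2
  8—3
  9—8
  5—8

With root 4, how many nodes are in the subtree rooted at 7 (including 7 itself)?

The subtree rooted at 7 contains: 7, 8, 11, 5, 3, 10, 9, 1, 6 — 9 nodes.

9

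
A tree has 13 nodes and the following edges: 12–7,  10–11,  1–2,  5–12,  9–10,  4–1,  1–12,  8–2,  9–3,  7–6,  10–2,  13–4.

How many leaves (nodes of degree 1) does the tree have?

6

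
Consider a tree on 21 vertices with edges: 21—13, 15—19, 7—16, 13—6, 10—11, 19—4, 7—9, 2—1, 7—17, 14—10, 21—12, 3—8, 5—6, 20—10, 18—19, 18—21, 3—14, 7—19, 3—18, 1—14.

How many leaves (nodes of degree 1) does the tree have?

11

Exactly 11 nodes have a single neighbour: 2, 4, 5, 8, 9, 11, 12, 15, 16, 17, 20.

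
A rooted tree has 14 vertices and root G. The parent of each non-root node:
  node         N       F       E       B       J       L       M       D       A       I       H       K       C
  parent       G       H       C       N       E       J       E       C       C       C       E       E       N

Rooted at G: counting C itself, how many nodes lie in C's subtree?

C's subtree: {C, I, E, D, A, K, M, J, H, L, F}, size 11.

11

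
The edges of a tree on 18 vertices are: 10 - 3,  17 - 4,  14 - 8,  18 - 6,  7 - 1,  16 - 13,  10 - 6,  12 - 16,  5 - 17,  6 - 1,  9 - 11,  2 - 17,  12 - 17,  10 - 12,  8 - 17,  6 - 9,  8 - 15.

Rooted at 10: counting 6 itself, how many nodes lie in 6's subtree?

6

Descendants of 6 (including itself): 6, 9, 18, 1, 11, 7. That's 6.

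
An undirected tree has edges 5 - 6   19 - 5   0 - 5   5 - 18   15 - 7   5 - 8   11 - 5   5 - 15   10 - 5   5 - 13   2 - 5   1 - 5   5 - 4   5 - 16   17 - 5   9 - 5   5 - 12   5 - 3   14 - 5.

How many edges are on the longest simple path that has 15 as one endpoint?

2

The node farthest from 15 is 10 (11, 18, 16, 3, 6, 17, 8, 4, 0, 14, 19, 12, 9, 13, 2, 1 also at distance 2), via 15-5-10 — 2 edges.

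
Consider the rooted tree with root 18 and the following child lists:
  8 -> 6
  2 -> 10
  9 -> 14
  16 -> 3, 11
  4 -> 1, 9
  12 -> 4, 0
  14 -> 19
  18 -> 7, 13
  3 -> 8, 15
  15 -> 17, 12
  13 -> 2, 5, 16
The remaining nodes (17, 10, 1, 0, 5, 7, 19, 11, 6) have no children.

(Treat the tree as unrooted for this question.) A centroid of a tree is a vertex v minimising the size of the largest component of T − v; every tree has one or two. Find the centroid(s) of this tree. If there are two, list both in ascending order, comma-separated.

3

Delete 3: the remaining components have sizes 9, 8, 2. Max 9 ≤ 10, so 3 is a centroid.
No neighbour of 3 does as well, so 3 is the unique centroid.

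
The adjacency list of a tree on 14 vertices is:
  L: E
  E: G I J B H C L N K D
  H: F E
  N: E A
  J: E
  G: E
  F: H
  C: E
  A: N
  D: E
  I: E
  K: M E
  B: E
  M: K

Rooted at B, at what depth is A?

Path from B to A: B → E → N → A, which has 3 edges.

3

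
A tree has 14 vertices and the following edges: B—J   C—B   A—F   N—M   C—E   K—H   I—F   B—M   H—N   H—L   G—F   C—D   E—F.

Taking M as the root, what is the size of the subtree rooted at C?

7

Descendants of C (including itself): C, E, D, F, I, G, A. That's 7.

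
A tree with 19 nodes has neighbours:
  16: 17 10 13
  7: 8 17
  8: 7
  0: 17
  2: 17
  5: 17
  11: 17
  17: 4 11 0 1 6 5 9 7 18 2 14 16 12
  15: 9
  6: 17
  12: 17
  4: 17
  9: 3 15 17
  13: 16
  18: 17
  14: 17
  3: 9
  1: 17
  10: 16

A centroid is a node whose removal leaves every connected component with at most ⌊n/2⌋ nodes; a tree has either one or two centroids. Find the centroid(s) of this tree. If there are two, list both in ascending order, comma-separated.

17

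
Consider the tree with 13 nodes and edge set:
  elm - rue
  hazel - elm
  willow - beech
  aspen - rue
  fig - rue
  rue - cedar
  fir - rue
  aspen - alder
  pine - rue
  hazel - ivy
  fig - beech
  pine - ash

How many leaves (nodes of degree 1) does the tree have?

6

Degree-1 nodes: alder, ash, cedar, fir, ivy, willow — 6 of them.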